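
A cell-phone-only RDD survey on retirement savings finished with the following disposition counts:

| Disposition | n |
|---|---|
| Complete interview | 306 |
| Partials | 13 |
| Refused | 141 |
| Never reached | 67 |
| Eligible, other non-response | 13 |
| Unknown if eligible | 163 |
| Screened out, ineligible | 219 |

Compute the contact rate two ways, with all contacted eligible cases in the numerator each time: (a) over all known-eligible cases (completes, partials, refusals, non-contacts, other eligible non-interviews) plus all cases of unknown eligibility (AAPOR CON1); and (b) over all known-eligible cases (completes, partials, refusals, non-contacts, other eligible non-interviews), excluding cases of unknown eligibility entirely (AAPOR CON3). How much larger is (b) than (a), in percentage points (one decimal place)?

20.3

Top = 306 + 13 + 141 + 13 = 473
Base = 306 + 13 + 141 + 67 + 13 + 163 = 703
CON1 = 473 / 703 = 0.6728
Base = 306 + 13 + 141 + 67 + 13 = 540
CON3 = 473 / 540 = 0.8759
Difference = 87.59 − 67.28 = 20.31 percentage points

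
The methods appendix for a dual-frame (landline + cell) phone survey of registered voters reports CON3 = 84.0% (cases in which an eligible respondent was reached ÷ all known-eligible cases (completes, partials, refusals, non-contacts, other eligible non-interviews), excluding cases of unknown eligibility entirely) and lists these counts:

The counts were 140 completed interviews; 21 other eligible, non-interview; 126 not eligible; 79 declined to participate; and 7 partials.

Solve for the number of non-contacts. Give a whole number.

Top → 140 + 7 + 79 + 21 = 247
CON3 = 247 / D = 0.840
D = 247 / 0.840 = 294.0
Remaining denominator categories sum to 247
non-contacts = 294.0 − 247 ≈ 47

47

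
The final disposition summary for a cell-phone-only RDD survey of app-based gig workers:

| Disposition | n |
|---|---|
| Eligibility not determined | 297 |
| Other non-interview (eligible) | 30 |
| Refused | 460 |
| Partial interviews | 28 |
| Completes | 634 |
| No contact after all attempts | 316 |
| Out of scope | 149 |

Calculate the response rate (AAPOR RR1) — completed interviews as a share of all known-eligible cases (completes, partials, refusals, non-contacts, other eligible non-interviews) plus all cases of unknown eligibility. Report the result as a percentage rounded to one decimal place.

35.9%

Top → 634
Denom → 634 + 28 + 460 + 316 + 30 + 297 = 1765
RR1 = 634 / 1765 = 0.3592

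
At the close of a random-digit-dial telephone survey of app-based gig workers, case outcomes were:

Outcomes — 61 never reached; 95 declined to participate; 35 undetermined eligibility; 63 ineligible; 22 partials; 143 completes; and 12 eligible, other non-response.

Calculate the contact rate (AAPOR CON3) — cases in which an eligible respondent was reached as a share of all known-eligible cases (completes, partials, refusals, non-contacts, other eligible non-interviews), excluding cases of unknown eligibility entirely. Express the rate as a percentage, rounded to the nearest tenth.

81.7%

Num → 143 + 22 + 95 + 12 = 272
Denom → 143 + 22 + 95 + 61 + 12 = 333
CON3 = 272 / 333 = 0.8168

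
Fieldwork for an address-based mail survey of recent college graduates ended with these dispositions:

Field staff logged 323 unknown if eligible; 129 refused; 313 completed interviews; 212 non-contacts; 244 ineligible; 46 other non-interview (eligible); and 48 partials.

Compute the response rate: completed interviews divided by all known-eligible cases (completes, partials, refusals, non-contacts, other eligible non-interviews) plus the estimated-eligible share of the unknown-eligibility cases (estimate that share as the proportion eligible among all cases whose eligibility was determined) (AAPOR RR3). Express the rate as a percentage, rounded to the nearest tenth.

Numerator: 313
Determined eligible: 313 + 48 + 129 + 212 + 46 = 748
e = 748 / (748 + 244) = 748 / 992 = 0.7540
e × U: 0.7540 × 323 = 243.54
Base: 748 + 243.54 = 991.54
RR3 = 313 / 991.54 = 0.3157

31.6%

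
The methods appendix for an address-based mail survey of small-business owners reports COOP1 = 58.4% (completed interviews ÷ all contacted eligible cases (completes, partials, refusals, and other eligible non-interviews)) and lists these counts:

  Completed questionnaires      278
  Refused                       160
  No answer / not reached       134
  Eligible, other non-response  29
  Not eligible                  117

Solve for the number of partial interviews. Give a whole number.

COOP1 = 278 / D = 0.584
D = 278 / 0.584 = 476.0
Other denominator terms total 467
partial interviews = 476.0 − 467 ≈ 9

9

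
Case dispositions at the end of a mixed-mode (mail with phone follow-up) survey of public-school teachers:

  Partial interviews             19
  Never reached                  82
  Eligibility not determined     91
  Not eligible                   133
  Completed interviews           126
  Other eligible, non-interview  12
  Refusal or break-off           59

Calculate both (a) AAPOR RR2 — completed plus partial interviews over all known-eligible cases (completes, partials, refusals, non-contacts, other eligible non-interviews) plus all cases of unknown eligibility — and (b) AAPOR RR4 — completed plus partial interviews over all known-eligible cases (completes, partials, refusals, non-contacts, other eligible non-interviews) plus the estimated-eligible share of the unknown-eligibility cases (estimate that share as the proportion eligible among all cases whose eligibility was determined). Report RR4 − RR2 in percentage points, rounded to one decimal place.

Num: 126 + 19 = 145
Denominator: 126 + 19 + 59 + 82 + 12 + 91 = 389
RR2 = 145 / 389 = 0.3728
Eligible (known): 126 + 19 + 59 + 82 + 12 = 298
e = 298 / (298 + 133) = 298 / 431 = 0.6914
e × U: 0.6914 × 91 = 62.92
Denominator: 298 + 62.92 = 360.92
RR4 = 145 / 360.92 = 0.4018
Difference = 40.18 − 37.28 = 2.90 percentage points

2.9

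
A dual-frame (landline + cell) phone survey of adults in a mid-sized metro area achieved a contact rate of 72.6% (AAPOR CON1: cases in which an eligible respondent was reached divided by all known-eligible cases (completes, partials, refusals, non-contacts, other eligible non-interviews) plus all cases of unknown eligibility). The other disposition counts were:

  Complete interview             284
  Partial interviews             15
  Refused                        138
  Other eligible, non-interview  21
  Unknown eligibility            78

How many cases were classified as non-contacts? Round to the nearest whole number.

Num: 284 + 15 + 138 + 21 = 458
CON1 = 458 / D = 0.726
D = 458 / 0.726 = 630.9
Remaining denominator categories sum to 536
non-contacts = 630.9 − 536 ≈ 95

95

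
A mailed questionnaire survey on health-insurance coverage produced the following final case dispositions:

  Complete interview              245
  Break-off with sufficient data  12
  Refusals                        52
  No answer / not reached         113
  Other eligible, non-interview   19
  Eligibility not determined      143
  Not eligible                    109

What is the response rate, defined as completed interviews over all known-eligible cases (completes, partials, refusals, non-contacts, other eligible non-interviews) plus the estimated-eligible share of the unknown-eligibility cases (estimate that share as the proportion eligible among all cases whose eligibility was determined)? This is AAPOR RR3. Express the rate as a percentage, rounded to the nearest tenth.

44.1%

Num: 245
Known eligible: 245 + 12 + 52 + 113 + 19 = 441
e = 441 / (441 + 109) = 441 / 550 = 0.8018
e × U: 0.8018 × 143 = 114.66
Denominator: 441 + 114.66 = 555.66
RR3 = 245 / 555.66 = 0.4409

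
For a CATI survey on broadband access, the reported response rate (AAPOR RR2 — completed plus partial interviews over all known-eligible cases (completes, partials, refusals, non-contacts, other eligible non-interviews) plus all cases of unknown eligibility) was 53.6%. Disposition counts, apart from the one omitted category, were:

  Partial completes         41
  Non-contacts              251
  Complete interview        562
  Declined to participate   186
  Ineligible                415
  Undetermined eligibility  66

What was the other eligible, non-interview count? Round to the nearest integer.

19

Numerator → 562 + 41 = 603
RR2 = 603 / D = 0.536
D = 603 / 0.536 = 1125.0
Rest of base = 1106
other eligible, non-interview = 1125.0 − 1106 ≈ 19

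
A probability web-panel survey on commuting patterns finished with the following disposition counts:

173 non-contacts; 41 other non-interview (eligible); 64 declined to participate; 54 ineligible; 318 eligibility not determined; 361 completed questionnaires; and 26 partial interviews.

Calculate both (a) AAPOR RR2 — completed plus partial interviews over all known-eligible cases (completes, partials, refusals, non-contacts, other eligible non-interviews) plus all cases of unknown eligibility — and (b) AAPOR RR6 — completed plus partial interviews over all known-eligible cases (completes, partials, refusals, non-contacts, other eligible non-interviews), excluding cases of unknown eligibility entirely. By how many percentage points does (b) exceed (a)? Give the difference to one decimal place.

18.8

Top → 361 + 26 = 387
Denominator → 361 + 26 + 64 + 173 + 41 + 318 = 983
RR2 = 387 / 983 = 0.3937
Denominator → 361 + 26 + 64 + 173 + 41 = 665
RR6 = 387 / 665 = 0.5820
Difference = 58.20 − 39.37 = 18.83 percentage points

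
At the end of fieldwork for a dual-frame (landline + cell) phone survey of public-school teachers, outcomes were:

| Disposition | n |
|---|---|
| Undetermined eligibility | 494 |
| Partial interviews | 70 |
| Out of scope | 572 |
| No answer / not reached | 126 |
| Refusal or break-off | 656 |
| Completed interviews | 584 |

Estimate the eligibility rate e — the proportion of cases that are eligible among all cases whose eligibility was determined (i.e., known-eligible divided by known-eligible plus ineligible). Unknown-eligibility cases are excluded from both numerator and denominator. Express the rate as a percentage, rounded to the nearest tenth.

Determined eligible → 584 + 70 + 656 + 126 = 1436
e = 1436 / (1436 + 572) = 1436 / 2008 = 0.7151

71.5%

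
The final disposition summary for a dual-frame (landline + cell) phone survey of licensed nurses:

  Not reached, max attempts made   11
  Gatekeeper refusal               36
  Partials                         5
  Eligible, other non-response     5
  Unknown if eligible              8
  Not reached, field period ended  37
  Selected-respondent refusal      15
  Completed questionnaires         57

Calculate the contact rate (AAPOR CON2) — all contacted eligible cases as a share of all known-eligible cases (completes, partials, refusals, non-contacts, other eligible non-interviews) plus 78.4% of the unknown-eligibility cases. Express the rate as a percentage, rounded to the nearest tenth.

68.5%

Refusals = 36 + 15 = 51
Non-contacts = 37 + 11 = 48
Num = 57 + 5 + 51 + 5 = 118
Eligible (known) = 57 + 5 + 51 + 48 + 5 = 166
Eligible share of unknowns = 0.7840 × 8 = 6.27
Denominator = 166 + 6.27 = 172.27
CON2 = 118 / 172.27 = 0.6850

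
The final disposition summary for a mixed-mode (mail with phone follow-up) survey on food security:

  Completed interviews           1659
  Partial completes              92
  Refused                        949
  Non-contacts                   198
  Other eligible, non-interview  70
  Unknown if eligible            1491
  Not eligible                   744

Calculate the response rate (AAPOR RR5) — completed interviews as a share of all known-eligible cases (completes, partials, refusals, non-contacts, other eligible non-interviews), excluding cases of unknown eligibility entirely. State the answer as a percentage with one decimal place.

55.9%

Top: 1659
Denominator: 1659 + 92 + 949 + 198 + 70 = 2968
RR5 = 1659 / 2968 = 0.5590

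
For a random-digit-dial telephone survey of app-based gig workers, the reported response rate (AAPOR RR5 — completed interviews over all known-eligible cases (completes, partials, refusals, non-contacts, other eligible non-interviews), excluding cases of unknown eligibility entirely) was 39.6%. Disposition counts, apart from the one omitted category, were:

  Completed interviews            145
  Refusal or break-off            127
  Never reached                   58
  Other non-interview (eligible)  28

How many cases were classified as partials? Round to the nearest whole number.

8

RR5 = 145 / D = 0.396
D = 145 / 0.396 = 366.2
Remaining denominator categories sum to 358
partials = 366.2 − 358 ≈ 8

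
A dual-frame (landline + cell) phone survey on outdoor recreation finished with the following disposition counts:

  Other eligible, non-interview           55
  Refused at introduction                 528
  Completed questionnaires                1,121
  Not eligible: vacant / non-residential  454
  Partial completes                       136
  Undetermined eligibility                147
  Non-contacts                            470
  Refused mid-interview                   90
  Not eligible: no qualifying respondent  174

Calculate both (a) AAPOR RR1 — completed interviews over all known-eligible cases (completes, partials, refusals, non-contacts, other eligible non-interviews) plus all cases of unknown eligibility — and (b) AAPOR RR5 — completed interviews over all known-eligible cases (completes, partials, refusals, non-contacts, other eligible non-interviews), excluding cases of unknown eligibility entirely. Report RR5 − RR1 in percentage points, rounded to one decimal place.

2.7

Refusal or break-off = 528 + 90 = 618
Not eligible = 174 + 454 = 628
Top → 1121
Denom → 1121 + 136 + 618 + 470 + 55 + 147 = 2547
RR1 = 1121 / 2547 = 0.4401
Denom → 1121 + 136 + 618 + 470 + 55 = 2400
RR5 = 1121 / 2400 = 0.4671
Difference = 46.71 − 44.01 = 2.70 percentage points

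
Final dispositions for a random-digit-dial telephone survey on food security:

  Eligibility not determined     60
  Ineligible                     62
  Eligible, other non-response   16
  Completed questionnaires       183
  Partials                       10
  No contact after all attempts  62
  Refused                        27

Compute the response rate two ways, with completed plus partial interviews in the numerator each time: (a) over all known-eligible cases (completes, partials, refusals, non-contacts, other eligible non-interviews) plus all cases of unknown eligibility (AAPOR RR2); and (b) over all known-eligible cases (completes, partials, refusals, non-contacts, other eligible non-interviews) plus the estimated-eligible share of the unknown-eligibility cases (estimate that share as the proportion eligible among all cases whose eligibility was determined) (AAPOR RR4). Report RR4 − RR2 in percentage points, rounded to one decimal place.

Top: 183 + 10 = 193
Base: 183 + 10 + 27 + 62 + 16 + 60 = 358
RR2 = 193 / 358 = 0.5391
Eligible (known): 183 + 10 + 27 + 62 + 16 = 298
e = 298 / (298 + 62) = 298 / 360 = 0.8278
Eligible share of unknowns: 0.8278 × 60 = 49.67
Base: 298 + 49.67 = 347.67
RR4 = 193 / 347.67 = 0.5551
Difference = 55.51 − 53.91 = 1.60 percentage points

1.6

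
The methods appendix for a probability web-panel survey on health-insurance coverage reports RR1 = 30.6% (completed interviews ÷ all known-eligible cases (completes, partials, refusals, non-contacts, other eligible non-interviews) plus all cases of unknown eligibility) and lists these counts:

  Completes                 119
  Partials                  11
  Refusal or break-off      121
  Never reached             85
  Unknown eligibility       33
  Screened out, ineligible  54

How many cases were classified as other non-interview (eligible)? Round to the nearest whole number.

20

RR1 = 119 / D = 0.306
D = 119 / 0.306 = 388.9
Remaining denominator categories sum to 369
other non-interview (eligible) = 388.9 − 369 ≈ 20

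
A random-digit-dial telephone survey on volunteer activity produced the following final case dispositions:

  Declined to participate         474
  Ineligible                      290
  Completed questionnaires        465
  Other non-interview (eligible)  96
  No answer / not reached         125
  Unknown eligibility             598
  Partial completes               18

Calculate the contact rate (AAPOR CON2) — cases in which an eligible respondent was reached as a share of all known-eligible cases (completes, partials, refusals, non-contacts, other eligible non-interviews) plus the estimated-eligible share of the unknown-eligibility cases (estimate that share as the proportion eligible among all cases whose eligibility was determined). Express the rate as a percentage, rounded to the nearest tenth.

Numerator → 465 + 18 + 474 + 96 = 1053
Known eligible → 465 + 18 + 474 + 125 + 96 = 1178
e = 1178 / (1178 + 290) = 1178 / 1468 = 0.8025
Estimated eligible among unknowns → 0.8025 × 598 = 479.89
Denominator → 1178 + 479.89 = 1657.89
CON2 = 1053 / 1657.89 = 0.6351

63.5%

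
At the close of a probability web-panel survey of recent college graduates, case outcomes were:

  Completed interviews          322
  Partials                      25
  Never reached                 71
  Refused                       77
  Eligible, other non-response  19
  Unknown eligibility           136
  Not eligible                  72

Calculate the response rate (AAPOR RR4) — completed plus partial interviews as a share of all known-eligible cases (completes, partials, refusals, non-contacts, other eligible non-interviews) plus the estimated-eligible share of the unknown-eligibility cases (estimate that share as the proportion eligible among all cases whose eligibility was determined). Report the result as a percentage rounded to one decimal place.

54.8%

Numerator: 322 + 25 = 347
Determined eligible: 322 + 25 + 77 + 71 + 19 = 514
e = 514 / (514 + 72) = 514 / 586 = 0.8771
e × U: 0.8771 × 136 = 119.29
Base: 514 + 119.29 = 633.29
RR4 = 347 / 633.29 = 0.5479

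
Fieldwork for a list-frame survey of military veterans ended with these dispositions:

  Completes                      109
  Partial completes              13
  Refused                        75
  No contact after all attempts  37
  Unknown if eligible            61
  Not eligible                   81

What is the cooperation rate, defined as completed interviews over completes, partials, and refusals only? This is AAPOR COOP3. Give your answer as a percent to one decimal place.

55.3%

Numerator: 109
Base: 109 + 13 + 75 = 197
COOP3 = 109 / 197 = 0.5533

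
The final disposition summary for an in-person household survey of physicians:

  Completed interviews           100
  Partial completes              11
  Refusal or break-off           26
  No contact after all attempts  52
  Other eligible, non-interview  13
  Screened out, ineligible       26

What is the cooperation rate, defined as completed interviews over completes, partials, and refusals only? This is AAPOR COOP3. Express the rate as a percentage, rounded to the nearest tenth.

73.0%

Top: 100
Base: 100 + 11 + 26 = 137
COOP3 = 100 / 137 = 0.7299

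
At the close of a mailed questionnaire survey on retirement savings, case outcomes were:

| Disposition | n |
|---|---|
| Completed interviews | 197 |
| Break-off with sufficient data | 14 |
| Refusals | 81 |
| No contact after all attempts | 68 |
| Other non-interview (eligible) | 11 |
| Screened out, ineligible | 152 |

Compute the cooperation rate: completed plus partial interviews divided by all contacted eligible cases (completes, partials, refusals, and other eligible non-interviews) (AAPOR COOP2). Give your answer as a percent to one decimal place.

69.6%

Num = 197 + 14 = 211
Denom = 197 + 14 + 81 + 11 = 303
COOP2 = 211 / 303 = 0.6964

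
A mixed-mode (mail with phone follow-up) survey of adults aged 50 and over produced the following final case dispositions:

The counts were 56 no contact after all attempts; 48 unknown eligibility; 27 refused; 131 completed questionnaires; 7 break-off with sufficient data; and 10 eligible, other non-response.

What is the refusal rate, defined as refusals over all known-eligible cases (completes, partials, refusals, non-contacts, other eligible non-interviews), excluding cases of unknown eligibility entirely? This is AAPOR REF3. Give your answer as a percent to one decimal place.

11.7%

Num = 27
Denom = 131 + 7 + 27 + 56 + 10 = 231
REF3 = 27 / 231 = 0.1169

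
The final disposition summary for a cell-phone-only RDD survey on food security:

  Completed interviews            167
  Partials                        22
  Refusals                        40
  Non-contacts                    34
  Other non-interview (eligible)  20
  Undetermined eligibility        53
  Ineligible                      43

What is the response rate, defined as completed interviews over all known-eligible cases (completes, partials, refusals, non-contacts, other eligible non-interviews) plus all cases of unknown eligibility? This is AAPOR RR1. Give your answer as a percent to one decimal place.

Numerator = 167
Denom = 167 + 22 + 40 + 34 + 20 + 53 = 336
RR1 = 167 / 336 = 0.4970

49.7%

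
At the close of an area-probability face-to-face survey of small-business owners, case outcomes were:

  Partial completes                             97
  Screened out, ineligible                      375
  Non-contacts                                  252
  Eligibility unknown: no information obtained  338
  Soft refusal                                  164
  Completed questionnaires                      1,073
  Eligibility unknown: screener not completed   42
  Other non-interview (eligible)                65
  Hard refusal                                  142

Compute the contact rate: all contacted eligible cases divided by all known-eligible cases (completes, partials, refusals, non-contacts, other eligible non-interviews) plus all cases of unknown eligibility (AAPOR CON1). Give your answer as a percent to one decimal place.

70.9%

Refusal or break-off = 142 + 164 = 306
Unknown eligibility = 42 + 338 = 380
Top → 1073 + 97 + 306 + 65 = 1541
Base → 1073 + 97 + 306 + 252 + 65 + 380 = 2173
CON1 = 1541 / 2173 = 0.7092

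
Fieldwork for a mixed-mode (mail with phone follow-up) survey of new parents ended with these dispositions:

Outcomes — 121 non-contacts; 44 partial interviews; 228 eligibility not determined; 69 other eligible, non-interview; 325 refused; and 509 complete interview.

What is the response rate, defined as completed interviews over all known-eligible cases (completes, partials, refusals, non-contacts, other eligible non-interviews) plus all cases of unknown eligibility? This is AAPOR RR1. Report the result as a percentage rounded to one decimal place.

39.3%

Top: 509
Base: 509 + 44 + 325 + 121 + 69 + 228 = 1296
RR1 = 509 / 1296 = 0.3927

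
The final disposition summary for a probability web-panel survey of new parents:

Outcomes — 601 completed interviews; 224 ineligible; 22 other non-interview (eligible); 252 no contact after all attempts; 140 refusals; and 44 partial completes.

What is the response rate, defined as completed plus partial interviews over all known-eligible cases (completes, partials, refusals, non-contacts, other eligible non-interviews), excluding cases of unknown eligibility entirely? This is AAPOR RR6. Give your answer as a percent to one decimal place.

Numerator: 601 + 44 = 645
Denominator: 601 + 44 + 140 + 252 + 22 = 1059
RR6 = 645 / 1059 = 0.6091

60.9%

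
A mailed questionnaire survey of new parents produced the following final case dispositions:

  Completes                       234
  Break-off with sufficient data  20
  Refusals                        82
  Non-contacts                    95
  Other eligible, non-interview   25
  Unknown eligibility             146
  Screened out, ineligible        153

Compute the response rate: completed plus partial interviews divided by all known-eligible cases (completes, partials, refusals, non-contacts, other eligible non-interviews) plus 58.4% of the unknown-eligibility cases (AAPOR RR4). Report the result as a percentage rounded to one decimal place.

46.9%

Numerator → 234 + 20 = 254
Eligible (known) → 234 + 20 + 82 + 95 + 25 = 456
Eligible share of unknowns → 0.5840 × 146 = 85.26
Denominator → 456 + 85.26 = 541.26
RR4 = 254 / 541.26 = 0.4693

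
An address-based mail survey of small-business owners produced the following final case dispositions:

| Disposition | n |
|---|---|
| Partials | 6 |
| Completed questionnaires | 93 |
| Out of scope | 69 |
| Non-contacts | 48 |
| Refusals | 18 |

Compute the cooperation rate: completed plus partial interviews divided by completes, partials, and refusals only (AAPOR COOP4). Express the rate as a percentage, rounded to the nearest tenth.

Top: 93 + 6 = 99
Denominator: 93 + 6 + 18 = 117
COOP4 = 99 / 117 = 0.8462

84.6%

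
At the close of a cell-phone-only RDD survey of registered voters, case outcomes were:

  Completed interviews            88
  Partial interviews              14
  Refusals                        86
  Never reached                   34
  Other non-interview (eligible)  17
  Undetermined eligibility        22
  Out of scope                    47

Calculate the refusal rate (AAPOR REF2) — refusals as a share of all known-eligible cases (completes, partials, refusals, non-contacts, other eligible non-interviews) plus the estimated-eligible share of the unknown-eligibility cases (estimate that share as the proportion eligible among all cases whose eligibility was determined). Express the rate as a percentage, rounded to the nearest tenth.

Numerator: 86
Eligible (known): 88 + 14 + 86 + 34 + 17 = 239
e = 239 / (239 + 47) = 239 / 286 = 0.8357
Estimated eligible among unknowns: 0.8357 × 22 = 18.39
Base: 239 + 18.39 = 257.39
REF2 = 86 / 257.39 = 0.3341

33.4%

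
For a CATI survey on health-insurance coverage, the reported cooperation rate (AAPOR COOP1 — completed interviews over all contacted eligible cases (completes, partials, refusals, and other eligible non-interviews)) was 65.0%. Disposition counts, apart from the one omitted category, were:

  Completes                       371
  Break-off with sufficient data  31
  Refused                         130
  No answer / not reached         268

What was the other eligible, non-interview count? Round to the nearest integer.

COOP1 = 371 / D = 0.650
D = 371 / 0.650 = 570.8
Rest of base = 532
other eligible, non-interview = 570.8 − 532 ≈ 39

39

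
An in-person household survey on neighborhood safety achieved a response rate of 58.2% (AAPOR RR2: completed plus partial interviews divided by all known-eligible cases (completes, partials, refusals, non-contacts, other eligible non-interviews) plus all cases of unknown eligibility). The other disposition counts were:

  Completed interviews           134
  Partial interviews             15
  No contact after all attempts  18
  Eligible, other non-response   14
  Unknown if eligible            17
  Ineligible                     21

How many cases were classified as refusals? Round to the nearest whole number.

58

Num = 134 + 15 = 149
RR2 = 149 / D = 0.582
D = 149 / 0.582 = 256.0
Rest of base = 198
refusals = 256.0 − 198 ≈ 58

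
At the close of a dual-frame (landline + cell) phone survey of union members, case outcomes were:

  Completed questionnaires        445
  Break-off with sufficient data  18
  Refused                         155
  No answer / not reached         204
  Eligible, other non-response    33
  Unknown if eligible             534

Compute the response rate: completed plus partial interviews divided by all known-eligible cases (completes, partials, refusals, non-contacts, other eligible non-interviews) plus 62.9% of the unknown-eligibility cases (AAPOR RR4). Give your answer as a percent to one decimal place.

Top: 445 + 18 = 463
Eligible (known): 445 + 18 + 155 + 204 + 33 = 855
Eligible share of unknowns: 0.6290 × 534 = 335.89
Base: 855 + 335.89 = 1190.89
RR4 = 463 / 1190.89 = 0.3888

38.9%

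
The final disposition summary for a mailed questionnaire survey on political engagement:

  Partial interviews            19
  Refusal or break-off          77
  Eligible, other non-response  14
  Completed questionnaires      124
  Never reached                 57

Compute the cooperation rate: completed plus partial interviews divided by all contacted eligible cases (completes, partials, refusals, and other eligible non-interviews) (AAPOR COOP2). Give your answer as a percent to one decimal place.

Numerator: 124 + 19 = 143
Denominator: 124 + 19 + 77 + 14 = 234
COOP2 = 143 / 234 = 0.6111

61.1%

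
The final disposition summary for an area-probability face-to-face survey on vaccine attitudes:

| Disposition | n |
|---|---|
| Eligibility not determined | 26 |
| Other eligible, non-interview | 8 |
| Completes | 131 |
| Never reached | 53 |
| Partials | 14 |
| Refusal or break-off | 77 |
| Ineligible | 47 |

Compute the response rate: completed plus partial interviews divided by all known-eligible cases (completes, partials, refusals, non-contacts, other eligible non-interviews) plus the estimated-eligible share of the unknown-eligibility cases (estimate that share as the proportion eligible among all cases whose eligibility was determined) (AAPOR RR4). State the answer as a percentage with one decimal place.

47.5%

Top → 131 + 14 = 145
Determined eligible → 131 + 14 + 77 + 53 + 8 = 283
e = 283 / (283 + 47) = 283 / 330 = 0.8576
Estimated eligible among unknowns → 0.8576 × 26 = 22.30
Base → 283 + 22.30 = 305.30
RR4 = 145 / 305.30 = 0.4749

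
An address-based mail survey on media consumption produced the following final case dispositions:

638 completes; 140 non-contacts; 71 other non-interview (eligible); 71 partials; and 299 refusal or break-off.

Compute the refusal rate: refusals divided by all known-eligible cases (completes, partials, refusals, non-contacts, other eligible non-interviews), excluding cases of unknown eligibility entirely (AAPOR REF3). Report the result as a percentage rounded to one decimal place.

24.5%

Numerator → 299
Base → 638 + 71 + 299 + 140 + 71 = 1219
REF3 = 299 / 1219 = 0.2453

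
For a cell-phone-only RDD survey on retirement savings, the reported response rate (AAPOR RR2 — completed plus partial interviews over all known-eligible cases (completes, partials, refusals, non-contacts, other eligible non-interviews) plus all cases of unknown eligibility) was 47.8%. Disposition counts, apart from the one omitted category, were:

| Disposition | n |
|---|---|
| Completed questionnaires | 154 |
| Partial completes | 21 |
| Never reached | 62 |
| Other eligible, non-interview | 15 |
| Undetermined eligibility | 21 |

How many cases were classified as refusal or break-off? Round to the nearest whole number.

93

Numerator = 154 + 21 = 175
RR2 = 175 / D = 0.478
D = 175 / 0.478 = 366.1
Remaining denominator categories sum to 273
refusal or break-off = 366.1 − 273 ≈ 93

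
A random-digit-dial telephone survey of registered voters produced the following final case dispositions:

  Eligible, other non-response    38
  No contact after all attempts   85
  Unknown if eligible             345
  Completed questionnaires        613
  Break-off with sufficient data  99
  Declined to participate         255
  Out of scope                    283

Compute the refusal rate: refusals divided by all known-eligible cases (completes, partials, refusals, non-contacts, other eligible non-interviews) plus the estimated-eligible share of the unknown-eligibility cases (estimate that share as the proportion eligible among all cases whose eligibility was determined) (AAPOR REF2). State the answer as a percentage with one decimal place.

Num: 255
Determined eligible: 613 + 99 + 255 + 85 + 38 = 1090
e = 1090 / (1090 + 283) = 1090 / 1373 = 0.7939
Eligible share of unknowns: 0.7939 × 345 = 273.90
Base: 1090 + 273.90 = 1363.90
REF2 = 255 / 1363.90 = 0.1870

18.7%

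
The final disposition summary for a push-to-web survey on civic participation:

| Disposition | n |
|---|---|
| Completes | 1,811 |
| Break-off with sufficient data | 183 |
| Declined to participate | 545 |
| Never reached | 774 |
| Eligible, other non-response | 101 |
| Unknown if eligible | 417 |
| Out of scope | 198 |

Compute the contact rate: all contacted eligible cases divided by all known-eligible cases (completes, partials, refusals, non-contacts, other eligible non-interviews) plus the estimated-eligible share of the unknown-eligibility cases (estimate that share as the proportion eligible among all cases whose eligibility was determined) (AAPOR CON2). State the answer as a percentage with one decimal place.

Top → 1811 + 183 + 545 + 101 = 2640
Eligible (known) → 1811 + 183 + 545 + 774 + 101 = 3414
e = 3414 / (3414 + 198) = 3414 / 3612 = 0.9452
Eligible share of unknowns → 0.9452 × 417 = 394.15
Base → 3414 + 394.15 = 3808.15
CON2 = 2640 / 3808.15 = 0.6933

69.3%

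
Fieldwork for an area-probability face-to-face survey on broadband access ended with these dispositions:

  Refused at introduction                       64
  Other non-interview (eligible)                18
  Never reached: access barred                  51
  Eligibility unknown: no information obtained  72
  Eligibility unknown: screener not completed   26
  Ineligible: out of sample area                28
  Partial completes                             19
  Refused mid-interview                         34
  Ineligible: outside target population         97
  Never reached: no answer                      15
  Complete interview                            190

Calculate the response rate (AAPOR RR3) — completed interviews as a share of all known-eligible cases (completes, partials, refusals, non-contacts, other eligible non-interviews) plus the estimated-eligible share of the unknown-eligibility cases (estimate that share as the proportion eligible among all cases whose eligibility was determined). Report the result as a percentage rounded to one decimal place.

Declined to participate = 64 + 34 = 98
No contact after all attempts = 15 + 51 = 66
Unknown eligibility = 26 + 72 = 98
Ineligible = 97 + 28 = 125
Numerator = 190
Determined eligible = 190 + 19 + 98 + 66 + 18 = 391
e = 391 / (391 + 125) = 391 / 516 = 0.7578
e × U = 0.7578 × 98 = 74.26
Denominator = 391 + 74.26 = 465.26
RR3 = 190 / 465.26 = 0.4084

40.8%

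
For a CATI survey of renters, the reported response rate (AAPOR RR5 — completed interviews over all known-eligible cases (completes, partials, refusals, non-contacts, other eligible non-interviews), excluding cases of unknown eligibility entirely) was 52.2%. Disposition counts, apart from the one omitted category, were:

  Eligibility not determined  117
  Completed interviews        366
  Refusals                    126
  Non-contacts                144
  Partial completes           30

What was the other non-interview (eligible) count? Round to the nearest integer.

35

RR5 = 366 / D = 0.522
D = 366 / 0.522 = 701.1
Rest of base = 666
other non-interview (eligible) = 701.1 − 666 ≈ 35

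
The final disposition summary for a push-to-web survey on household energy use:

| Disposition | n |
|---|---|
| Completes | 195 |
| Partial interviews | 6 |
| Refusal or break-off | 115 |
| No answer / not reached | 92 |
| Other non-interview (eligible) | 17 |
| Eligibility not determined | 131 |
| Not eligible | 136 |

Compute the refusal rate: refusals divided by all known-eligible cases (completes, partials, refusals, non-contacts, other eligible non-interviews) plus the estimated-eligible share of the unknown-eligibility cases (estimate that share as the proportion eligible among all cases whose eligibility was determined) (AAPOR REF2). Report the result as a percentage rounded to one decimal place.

21.9%

Num: 115
Eligible (known): 195 + 6 + 115 + 92 + 17 = 425
e = 425 / (425 + 136) = 425 / 561 = 0.7576
e × U: 0.7576 × 131 = 99.25
Base: 425 + 99.25 = 524.25
REF2 = 115 / 524.25 = 0.2194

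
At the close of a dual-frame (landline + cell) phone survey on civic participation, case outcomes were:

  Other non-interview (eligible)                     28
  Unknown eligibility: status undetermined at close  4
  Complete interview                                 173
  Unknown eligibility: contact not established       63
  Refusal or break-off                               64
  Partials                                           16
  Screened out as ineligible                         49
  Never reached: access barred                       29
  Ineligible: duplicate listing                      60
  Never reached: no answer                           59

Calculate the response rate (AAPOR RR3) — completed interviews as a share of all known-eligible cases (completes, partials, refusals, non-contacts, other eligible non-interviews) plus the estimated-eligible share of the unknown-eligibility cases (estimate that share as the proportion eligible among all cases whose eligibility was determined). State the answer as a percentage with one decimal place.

41.1%

Non-contacts = 59 + 29 = 88
Unknown eligibility = 63 + 4 = 67
Not eligible = 49 + 60 = 109
Top → 173
Determined eligible → 173 + 16 + 64 + 88 + 28 = 369
e = 369 / (369 + 109) = 369 / 478 = 0.7720
Estimated eligible among unknowns → 0.7720 × 67 = 51.72
Denom → 369 + 51.72 = 420.72
RR3 = 173 / 420.72 = 0.4112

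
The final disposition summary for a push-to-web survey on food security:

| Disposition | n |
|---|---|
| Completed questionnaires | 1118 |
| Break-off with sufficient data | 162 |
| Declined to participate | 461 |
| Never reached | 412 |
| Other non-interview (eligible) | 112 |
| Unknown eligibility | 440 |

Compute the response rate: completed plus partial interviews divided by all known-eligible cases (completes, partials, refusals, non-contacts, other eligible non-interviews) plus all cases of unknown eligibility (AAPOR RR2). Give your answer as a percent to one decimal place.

47.3%

Num = 1118 + 162 = 1280
Denom = 1118 + 162 + 461 + 412 + 112 + 440 = 2705
RR2 = 1280 / 2705 = 0.4732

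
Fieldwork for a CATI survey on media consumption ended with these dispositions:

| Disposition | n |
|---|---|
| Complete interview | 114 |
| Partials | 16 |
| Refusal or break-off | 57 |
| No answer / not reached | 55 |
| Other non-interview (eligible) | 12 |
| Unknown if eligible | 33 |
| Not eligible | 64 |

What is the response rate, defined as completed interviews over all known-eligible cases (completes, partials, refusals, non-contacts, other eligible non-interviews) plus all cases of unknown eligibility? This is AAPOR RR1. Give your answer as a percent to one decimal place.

39.7%

Numerator → 114
Denominator → 114 + 16 + 57 + 55 + 12 + 33 = 287
RR1 = 114 / 287 = 0.3972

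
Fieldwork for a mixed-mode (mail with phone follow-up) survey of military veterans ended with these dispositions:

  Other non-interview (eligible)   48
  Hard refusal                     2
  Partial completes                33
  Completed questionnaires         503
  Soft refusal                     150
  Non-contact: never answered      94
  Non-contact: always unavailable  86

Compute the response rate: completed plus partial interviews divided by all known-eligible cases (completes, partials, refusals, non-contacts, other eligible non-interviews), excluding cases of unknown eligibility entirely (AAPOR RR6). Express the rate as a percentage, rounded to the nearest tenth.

Refusal or break-off = 2 + 150 = 152
No contact after all attempts = 94 + 86 = 180
Numerator → 503 + 33 = 536
Base → 503 + 33 + 152 + 180 + 48 = 916
RR6 = 536 / 916 = 0.5852

58.5%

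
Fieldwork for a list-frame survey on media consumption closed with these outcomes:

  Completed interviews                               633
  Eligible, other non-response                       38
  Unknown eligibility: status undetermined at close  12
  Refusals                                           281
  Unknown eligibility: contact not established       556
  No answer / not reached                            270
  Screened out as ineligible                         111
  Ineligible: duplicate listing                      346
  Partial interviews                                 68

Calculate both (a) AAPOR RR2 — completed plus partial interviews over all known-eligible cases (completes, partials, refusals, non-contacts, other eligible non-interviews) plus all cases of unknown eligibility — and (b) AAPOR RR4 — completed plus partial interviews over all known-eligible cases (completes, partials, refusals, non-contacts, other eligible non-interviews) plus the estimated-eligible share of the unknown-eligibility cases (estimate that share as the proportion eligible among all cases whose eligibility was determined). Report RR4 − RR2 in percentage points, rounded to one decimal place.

Unknown if eligible = 556 + 12 = 568
Screened out, ineligible = 111 + 346 = 457
Numerator = 633 + 68 = 701
Denominator = 633 + 68 + 281 + 270 + 38 + 568 = 1858
RR2 = 701 / 1858 = 0.3773
Determined eligible = 633 + 68 + 281 + 270 + 38 = 1290
e = 1290 / (1290 + 457) = 1290 / 1747 = 0.7384
e × U = 0.7384 × 568 = 419.41
Denominator = 1290 + 419.41 = 1709.41
RR4 = 701 / 1709.41 = 0.4101
Difference = 41.01 − 37.73 = 3.28 percentage points

3.3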